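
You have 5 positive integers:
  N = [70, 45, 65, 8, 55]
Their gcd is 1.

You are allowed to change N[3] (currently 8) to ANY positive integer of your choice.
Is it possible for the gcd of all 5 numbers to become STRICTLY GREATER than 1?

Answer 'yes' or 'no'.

Current gcd = 1
gcd of all OTHER numbers (without N[3]=8): gcd([70, 45, 65, 55]) = 5
The new gcd after any change is gcd(5, new_value).
This can be at most 5.
Since 5 > old gcd 1, the gcd CAN increase (e.g., set N[3] = 5).

Answer: yes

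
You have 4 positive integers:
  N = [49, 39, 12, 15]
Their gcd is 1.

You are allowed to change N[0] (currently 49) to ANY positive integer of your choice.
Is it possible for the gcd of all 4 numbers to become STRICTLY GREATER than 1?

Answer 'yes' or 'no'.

Answer: yes

Derivation:
Current gcd = 1
gcd of all OTHER numbers (without N[0]=49): gcd([39, 12, 15]) = 3
The new gcd after any change is gcd(3, new_value).
This can be at most 3.
Since 3 > old gcd 1, the gcd CAN increase (e.g., set N[0] = 3).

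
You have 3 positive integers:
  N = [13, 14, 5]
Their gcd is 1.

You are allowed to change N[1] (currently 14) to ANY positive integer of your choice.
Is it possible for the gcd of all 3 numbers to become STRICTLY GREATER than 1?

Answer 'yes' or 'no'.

Current gcd = 1
gcd of all OTHER numbers (without N[1]=14): gcd([13, 5]) = 1
The new gcd after any change is gcd(1, new_value).
This can be at most 1.
Since 1 = old gcd 1, the gcd can only stay the same or decrease.

Answer: no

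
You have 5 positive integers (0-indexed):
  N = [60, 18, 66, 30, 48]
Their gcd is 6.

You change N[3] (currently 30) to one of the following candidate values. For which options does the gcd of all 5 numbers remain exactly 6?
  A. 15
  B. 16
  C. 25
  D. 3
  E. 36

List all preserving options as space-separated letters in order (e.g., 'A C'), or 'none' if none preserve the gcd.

Answer: E

Derivation:
Old gcd = 6; gcd of others (without N[3]) = 6
New gcd for candidate v: gcd(6, v). Preserves old gcd iff gcd(6, v) = 6.
  Option A: v=15, gcd(6,15)=3 -> changes
  Option B: v=16, gcd(6,16)=2 -> changes
  Option C: v=25, gcd(6,25)=1 -> changes
  Option D: v=3, gcd(6,3)=3 -> changes
  Option E: v=36, gcd(6,36)=6 -> preserves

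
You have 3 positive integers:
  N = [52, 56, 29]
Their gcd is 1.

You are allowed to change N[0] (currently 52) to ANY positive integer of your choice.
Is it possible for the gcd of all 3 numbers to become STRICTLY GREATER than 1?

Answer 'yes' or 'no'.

Current gcd = 1
gcd of all OTHER numbers (without N[0]=52): gcd([56, 29]) = 1
The new gcd after any change is gcd(1, new_value).
This can be at most 1.
Since 1 = old gcd 1, the gcd can only stay the same or decrease.

Answer: no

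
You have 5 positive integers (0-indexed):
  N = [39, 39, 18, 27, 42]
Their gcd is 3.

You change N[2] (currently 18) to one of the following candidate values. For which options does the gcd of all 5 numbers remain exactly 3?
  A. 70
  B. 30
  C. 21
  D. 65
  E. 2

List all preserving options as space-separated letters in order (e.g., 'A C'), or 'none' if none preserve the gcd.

Answer: B C

Derivation:
Old gcd = 3; gcd of others (without N[2]) = 3
New gcd for candidate v: gcd(3, v). Preserves old gcd iff gcd(3, v) = 3.
  Option A: v=70, gcd(3,70)=1 -> changes
  Option B: v=30, gcd(3,30)=3 -> preserves
  Option C: v=21, gcd(3,21)=3 -> preserves
  Option D: v=65, gcd(3,65)=1 -> changes
  Option E: v=2, gcd(3,2)=1 -> changes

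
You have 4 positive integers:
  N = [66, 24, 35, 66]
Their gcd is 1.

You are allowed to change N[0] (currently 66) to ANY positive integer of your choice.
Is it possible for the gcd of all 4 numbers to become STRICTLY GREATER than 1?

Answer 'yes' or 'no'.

Current gcd = 1
gcd of all OTHER numbers (without N[0]=66): gcd([24, 35, 66]) = 1
The new gcd after any change is gcd(1, new_value).
This can be at most 1.
Since 1 = old gcd 1, the gcd can only stay the same or decrease.

Answer: no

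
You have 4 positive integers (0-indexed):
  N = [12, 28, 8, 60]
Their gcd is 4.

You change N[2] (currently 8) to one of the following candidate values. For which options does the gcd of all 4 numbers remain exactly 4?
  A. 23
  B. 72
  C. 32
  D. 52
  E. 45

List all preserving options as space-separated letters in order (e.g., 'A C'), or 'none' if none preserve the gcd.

Old gcd = 4; gcd of others (without N[2]) = 4
New gcd for candidate v: gcd(4, v). Preserves old gcd iff gcd(4, v) = 4.
  Option A: v=23, gcd(4,23)=1 -> changes
  Option B: v=72, gcd(4,72)=4 -> preserves
  Option C: v=32, gcd(4,32)=4 -> preserves
  Option D: v=52, gcd(4,52)=4 -> preserves
  Option E: v=45, gcd(4,45)=1 -> changes

Answer: B C D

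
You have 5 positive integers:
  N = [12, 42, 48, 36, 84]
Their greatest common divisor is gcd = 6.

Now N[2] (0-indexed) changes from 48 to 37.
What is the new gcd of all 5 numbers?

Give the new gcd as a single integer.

Answer: 1

Derivation:
Numbers: [12, 42, 48, 36, 84], gcd = 6
Change: index 2, 48 -> 37
gcd of the OTHER numbers (without index 2): gcd([12, 42, 36, 84]) = 6
New gcd = gcd(g_others, new_val) = gcd(6, 37) = 1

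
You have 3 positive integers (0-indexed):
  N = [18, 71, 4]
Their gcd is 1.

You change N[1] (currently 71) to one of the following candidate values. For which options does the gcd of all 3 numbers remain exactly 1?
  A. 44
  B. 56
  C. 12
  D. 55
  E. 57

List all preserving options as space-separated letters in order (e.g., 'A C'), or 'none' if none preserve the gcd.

Old gcd = 1; gcd of others (without N[1]) = 2
New gcd for candidate v: gcd(2, v). Preserves old gcd iff gcd(2, v) = 1.
  Option A: v=44, gcd(2,44)=2 -> changes
  Option B: v=56, gcd(2,56)=2 -> changes
  Option C: v=12, gcd(2,12)=2 -> changes
  Option D: v=55, gcd(2,55)=1 -> preserves
  Option E: v=57, gcd(2,57)=1 -> preserves

Answer: D E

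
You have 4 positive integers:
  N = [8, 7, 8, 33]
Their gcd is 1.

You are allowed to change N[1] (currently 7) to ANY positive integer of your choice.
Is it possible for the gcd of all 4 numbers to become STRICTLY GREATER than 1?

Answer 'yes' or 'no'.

Answer: no

Derivation:
Current gcd = 1
gcd of all OTHER numbers (without N[1]=7): gcd([8, 8, 33]) = 1
The new gcd after any change is gcd(1, new_value).
This can be at most 1.
Since 1 = old gcd 1, the gcd can only stay the same or decrease.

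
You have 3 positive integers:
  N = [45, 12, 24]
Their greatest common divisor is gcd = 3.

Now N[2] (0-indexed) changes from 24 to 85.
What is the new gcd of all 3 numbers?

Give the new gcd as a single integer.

Answer: 1

Derivation:
Numbers: [45, 12, 24], gcd = 3
Change: index 2, 24 -> 85
gcd of the OTHER numbers (without index 2): gcd([45, 12]) = 3
New gcd = gcd(g_others, new_val) = gcd(3, 85) = 1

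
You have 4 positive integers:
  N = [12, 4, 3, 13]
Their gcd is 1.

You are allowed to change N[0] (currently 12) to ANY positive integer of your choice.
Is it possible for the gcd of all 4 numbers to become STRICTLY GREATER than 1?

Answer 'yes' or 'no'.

Answer: no

Derivation:
Current gcd = 1
gcd of all OTHER numbers (without N[0]=12): gcd([4, 3, 13]) = 1
The new gcd after any change is gcd(1, new_value).
This can be at most 1.
Since 1 = old gcd 1, the gcd can only stay the same or decrease.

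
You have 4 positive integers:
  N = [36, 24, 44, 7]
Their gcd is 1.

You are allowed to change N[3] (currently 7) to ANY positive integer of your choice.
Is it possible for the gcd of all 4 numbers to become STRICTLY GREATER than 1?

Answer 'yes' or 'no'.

Current gcd = 1
gcd of all OTHER numbers (without N[3]=7): gcd([36, 24, 44]) = 4
The new gcd after any change is gcd(4, new_value).
This can be at most 4.
Since 4 > old gcd 1, the gcd CAN increase (e.g., set N[3] = 4).

Answer: yes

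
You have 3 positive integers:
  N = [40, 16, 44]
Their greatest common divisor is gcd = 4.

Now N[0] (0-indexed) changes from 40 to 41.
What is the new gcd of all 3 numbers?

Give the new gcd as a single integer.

Answer: 1

Derivation:
Numbers: [40, 16, 44], gcd = 4
Change: index 0, 40 -> 41
gcd of the OTHER numbers (without index 0): gcd([16, 44]) = 4
New gcd = gcd(g_others, new_val) = gcd(4, 41) = 1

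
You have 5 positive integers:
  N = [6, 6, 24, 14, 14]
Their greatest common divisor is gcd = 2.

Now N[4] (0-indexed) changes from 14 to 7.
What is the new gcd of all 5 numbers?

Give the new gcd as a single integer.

Numbers: [6, 6, 24, 14, 14], gcd = 2
Change: index 4, 14 -> 7
gcd of the OTHER numbers (without index 4): gcd([6, 6, 24, 14]) = 2
New gcd = gcd(g_others, new_val) = gcd(2, 7) = 1

Answer: 1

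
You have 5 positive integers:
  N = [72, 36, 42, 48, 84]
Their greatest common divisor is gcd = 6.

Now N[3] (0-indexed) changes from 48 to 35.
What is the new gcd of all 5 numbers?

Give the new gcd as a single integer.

Numbers: [72, 36, 42, 48, 84], gcd = 6
Change: index 3, 48 -> 35
gcd of the OTHER numbers (without index 3): gcd([72, 36, 42, 84]) = 6
New gcd = gcd(g_others, new_val) = gcd(6, 35) = 1

Answer: 1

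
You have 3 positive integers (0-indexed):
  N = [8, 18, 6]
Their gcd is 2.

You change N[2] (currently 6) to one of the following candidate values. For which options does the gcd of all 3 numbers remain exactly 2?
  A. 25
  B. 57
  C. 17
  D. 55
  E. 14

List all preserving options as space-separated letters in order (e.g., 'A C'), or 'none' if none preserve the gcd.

Answer: E

Derivation:
Old gcd = 2; gcd of others (without N[2]) = 2
New gcd for candidate v: gcd(2, v). Preserves old gcd iff gcd(2, v) = 2.
  Option A: v=25, gcd(2,25)=1 -> changes
  Option B: v=57, gcd(2,57)=1 -> changes
  Option C: v=17, gcd(2,17)=1 -> changes
  Option D: v=55, gcd(2,55)=1 -> changes
  Option E: v=14, gcd(2,14)=2 -> preserves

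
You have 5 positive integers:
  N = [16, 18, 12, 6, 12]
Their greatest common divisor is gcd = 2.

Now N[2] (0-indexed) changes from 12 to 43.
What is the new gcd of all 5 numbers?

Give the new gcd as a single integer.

Answer: 1

Derivation:
Numbers: [16, 18, 12, 6, 12], gcd = 2
Change: index 2, 12 -> 43
gcd of the OTHER numbers (without index 2): gcd([16, 18, 6, 12]) = 2
New gcd = gcd(g_others, new_val) = gcd(2, 43) = 1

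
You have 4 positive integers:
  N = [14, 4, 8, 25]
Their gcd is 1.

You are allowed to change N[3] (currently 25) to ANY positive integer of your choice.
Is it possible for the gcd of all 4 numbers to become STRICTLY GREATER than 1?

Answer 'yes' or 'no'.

Current gcd = 1
gcd of all OTHER numbers (without N[3]=25): gcd([14, 4, 8]) = 2
The new gcd after any change is gcd(2, new_value).
This can be at most 2.
Since 2 > old gcd 1, the gcd CAN increase (e.g., set N[3] = 2).

Answer: yes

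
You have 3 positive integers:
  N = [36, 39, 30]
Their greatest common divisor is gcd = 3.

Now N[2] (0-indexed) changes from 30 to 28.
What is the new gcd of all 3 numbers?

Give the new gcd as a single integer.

Numbers: [36, 39, 30], gcd = 3
Change: index 2, 30 -> 28
gcd of the OTHER numbers (without index 2): gcd([36, 39]) = 3
New gcd = gcd(g_others, new_val) = gcd(3, 28) = 1

Answer: 1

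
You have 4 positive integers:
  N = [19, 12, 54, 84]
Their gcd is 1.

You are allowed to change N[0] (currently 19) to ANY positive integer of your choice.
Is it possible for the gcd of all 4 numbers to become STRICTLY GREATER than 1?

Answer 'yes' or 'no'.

Answer: yes

Derivation:
Current gcd = 1
gcd of all OTHER numbers (without N[0]=19): gcd([12, 54, 84]) = 6
The new gcd after any change is gcd(6, new_value).
This can be at most 6.
Since 6 > old gcd 1, the gcd CAN increase (e.g., set N[0] = 6).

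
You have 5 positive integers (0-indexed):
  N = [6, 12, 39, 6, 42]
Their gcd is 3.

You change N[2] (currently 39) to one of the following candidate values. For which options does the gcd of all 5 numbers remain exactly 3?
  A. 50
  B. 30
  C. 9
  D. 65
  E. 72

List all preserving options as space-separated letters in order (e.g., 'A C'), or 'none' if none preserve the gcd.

Old gcd = 3; gcd of others (without N[2]) = 6
New gcd for candidate v: gcd(6, v). Preserves old gcd iff gcd(6, v) = 3.
  Option A: v=50, gcd(6,50)=2 -> changes
  Option B: v=30, gcd(6,30)=6 -> changes
  Option C: v=9, gcd(6,9)=3 -> preserves
  Option D: v=65, gcd(6,65)=1 -> changes
  Option E: v=72, gcd(6,72)=6 -> changes

Answer: C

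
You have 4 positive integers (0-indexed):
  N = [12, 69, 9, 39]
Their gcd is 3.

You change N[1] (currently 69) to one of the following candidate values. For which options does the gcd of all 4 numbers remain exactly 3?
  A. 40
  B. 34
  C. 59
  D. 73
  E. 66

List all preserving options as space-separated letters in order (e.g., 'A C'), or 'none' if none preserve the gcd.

Answer: E

Derivation:
Old gcd = 3; gcd of others (without N[1]) = 3
New gcd for candidate v: gcd(3, v). Preserves old gcd iff gcd(3, v) = 3.
  Option A: v=40, gcd(3,40)=1 -> changes
  Option B: v=34, gcd(3,34)=1 -> changes
  Option C: v=59, gcd(3,59)=1 -> changes
  Option D: v=73, gcd(3,73)=1 -> changes
  Option E: v=66, gcd(3,66)=3 -> preserves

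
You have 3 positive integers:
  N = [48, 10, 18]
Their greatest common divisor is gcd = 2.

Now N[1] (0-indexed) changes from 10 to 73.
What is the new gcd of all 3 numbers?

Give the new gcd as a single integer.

Numbers: [48, 10, 18], gcd = 2
Change: index 1, 10 -> 73
gcd of the OTHER numbers (without index 1): gcd([48, 18]) = 6
New gcd = gcd(g_others, new_val) = gcd(6, 73) = 1

Answer: 1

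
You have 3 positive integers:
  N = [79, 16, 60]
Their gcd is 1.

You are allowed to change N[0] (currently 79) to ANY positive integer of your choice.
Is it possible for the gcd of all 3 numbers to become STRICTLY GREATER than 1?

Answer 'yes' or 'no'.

Current gcd = 1
gcd of all OTHER numbers (without N[0]=79): gcd([16, 60]) = 4
The new gcd after any change is gcd(4, new_value).
This can be at most 4.
Since 4 > old gcd 1, the gcd CAN increase (e.g., set N[0] = 4).

Answer: yes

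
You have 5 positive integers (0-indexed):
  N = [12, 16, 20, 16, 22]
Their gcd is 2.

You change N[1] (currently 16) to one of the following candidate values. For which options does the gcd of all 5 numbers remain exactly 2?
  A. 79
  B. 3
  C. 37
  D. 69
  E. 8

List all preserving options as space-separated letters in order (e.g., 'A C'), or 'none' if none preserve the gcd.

Old gcd = 2; gcd of others (without N[1]) = 2
New gcd for candidate v: gcd(2, v). Preserves old gcd iff gcd(2, v) = 2.
  Option A: v=79, gcd(2,79)=1 -> changes
  Option B: v=3, gcd(2,3)=1 -> changes
  Option C: v=37, gcd(2,37)=1 -> changes
  Option D: v=69, gcd(2,69)=1 -> changes
  Option E: v=8, gcd(2,8)=2 -> preserves

Answer: E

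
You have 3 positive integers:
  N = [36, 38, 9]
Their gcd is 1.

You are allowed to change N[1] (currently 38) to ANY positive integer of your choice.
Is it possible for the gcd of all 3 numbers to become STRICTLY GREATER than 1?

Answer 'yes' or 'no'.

Answer: yes

Derivation:
Current gcd = 1
gcd of all OTHER numbers (without N[1]=38): gcd([36, 9]) = 9
The new gcd after any change is gcd(9, new_value).
This can be at most 9.
Since 9 > old gcd 1, the gcd CAN increase (e.g., set N[1] = 9).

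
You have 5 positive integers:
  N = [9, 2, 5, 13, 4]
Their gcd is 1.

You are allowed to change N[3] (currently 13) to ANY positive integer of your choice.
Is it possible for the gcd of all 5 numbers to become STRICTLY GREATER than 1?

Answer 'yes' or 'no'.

Current gcd = 1
gcd of all OTHER numbers (without N[3]=13): gcd([9, 2, 5, 4]) = 1
The new gcd after any change is gcd(1, new_value).
This can be at most 1.
Since 1 = old gcd 1, the gcd can only stay the same or decrease.

Answer: no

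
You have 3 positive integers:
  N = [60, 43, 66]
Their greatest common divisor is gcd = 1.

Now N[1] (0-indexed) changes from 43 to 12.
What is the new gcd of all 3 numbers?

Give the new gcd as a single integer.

Numbers: [60, 43, 66], gcd = 1
Change: index 1, 43 -> 12
gcd of the OTHER numbers (without index 1): gcd([60, 66]) = 6
New gcd = gcd(g_others, new_val) = gcd(6, 12) = 6

Answer: 6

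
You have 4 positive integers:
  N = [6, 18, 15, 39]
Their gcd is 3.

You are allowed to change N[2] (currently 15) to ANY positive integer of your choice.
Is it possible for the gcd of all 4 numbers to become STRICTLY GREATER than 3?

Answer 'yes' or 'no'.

Answer: no

Derivation:
Current gcd = 3
gcd of all OTHER numbers (without N[2]=15): gcd([6, 18, 39]) = 3
The new gcd after any change is gcd(3, new_value).
This can be at most 3.
Since 3 = old gcd 3, the gcd can only stay the same or decrease.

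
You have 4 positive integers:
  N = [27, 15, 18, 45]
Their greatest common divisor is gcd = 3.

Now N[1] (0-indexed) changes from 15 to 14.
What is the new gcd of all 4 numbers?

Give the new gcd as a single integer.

Numbers: [27, 15, 18, 45], gcd = 3
Change: index 1, 15 -> 14
gcd of the OTHER numbers (without index 1): gcd([27, 18, 45]) = 9
New gcd = gcd(g_others, new_val) = gcd(9, 14) = 1

Answer: 1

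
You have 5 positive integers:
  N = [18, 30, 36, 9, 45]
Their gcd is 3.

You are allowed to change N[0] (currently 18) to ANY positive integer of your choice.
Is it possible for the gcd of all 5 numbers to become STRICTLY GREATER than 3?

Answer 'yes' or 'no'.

Answer: no

Derivation:
Current gcd = 3
gcd of all OTHER numbers (without N[0]=18): gcd([30, 36, 9, 45]) = 3
The new gcd after any change is gcd(3, new_value).
This can be at most 3.
Since 3 = old gcd 3, the gcd can only stay the same or decrease.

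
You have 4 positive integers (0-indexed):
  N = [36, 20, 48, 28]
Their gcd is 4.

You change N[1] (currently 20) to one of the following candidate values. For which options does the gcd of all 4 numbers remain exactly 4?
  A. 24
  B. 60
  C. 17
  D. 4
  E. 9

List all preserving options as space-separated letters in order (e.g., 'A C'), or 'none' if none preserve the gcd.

Old gcd = 4; gcd of others (without N[1]) = 4
New gcd for candidate v: gcd(4, v). Preserves old gcd iff gcd(4, v) = 4.
  Option A: v=24, gcd(4,24)=4 -> preserves
  Option B: v=60, gcd(4,60)=4 -> preserves
  Option C: v=17, gcd(4,17)=1 -> changes
  Option D: v=4, gcd(4,4)=4 -> preserves
  Option E: v=9, gcd(4,9)=1 -> changes

Answer: A B D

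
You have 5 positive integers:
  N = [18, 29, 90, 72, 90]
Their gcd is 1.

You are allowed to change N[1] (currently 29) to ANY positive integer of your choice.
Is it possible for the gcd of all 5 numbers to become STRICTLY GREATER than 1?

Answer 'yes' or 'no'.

Current gcd = 1
gcd of all OTHER numbers (without N[1]=29): gcd([18, 90, 72, 90]) = 18
The new gcd after any change is gcd(18, new_value).
This can be at most 18.
Since 18 > old gcd 1, the gcd CAN increase (e.g., set N[1] = 18).

Answer: yes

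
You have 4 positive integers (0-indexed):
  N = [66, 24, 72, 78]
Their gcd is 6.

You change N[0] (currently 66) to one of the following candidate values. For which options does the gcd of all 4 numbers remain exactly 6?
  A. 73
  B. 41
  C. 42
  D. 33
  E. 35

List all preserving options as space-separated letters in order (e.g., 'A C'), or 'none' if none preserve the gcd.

Answer: C

Derivation:
Old gcd = 6; gcd of others (without N[0]) = 6
New gcd for candidate v: gcd(6, v). Preserves old gcd iff gcd(6, v) = 6.
  Option A: v=73, gcd(6,73)=1 -> changes
  Option B: v=41, gcd(6,41)=1 -> changes
  Option C: v=42, gcd(6,42)=6 -> preserves
  Option D: v=33, gcd(6,33)=3 -> changes
  Option E: v=35, gcd(6,35)=1 -> changes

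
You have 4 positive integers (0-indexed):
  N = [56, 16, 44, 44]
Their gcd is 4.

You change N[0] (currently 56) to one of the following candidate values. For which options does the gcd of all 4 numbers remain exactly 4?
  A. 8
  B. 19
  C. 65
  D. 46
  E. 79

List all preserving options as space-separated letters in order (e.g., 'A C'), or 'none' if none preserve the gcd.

Answer: A

Derivation:
Old gcd = 4; gcd of others (without N[0]) = 4
New gcd for candidate v: gcd(4, v). Preserves old gcd iff gcd(4, v) = 4.
  Option A: v=8, gcd(4,8)=4 -> preserves
  Option B: v=19, gcd(4,19)=1 -> changes
  Option C: v=65, gcd(4,65)=1 -> changes
  Option D: v=46, gcd(4,46)=2 -> changes
  Option E: v=79, gcd(4,79)=1 -> changes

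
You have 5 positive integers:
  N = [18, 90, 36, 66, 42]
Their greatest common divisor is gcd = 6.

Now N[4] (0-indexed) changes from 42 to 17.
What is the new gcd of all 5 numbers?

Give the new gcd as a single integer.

Answer: 1

Derivation:
Numbers: [18, 90, 36, 66, 42], gcd = 6
Change: index 4, 42 -> 17
gcd of the OTHER numbers (without index 4): gcd([18, 90, 36, 66]) = 6
New gcd = gcd(g_others, new_val) = gcd(6, 17) = 1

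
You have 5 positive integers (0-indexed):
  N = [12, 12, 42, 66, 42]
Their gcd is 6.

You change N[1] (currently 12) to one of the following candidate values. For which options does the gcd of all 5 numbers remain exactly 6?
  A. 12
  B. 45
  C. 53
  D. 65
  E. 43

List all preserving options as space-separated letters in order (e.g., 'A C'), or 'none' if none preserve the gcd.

Answer: A

Derivation:
Old gcd = 6; gcd of others (without N[1]) = 6
New gcd for candidate v: gcd(6, v). Preserves old gcd iff gcd(6, v) = 6.
  Option A: v=12, gcd(6,12)=6 -> preserves
  Option B: v=45, gcd(6,45)=3 -> changes
  Option C: v=53, gcd(6,53)=1 -> changes
  Option D: v=65, gcd(6,65)=1 -> changes
  Option E: v=43, gcd(6,43)=1 -> changes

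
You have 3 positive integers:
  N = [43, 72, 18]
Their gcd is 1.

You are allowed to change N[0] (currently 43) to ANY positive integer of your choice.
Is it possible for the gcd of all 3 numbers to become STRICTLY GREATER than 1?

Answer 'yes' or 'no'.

Answer: yes

Derivation:
Current gcd = 1
gcd of all OTHER numbers (without N[0]=43): gcd([72, 18]) = 18
The new gcd after any change is gcd(18, new_value).
This can be at most 18.
Since 18 > old gcd 1, the gcd CAN increase (e.g., set N[0] = 18).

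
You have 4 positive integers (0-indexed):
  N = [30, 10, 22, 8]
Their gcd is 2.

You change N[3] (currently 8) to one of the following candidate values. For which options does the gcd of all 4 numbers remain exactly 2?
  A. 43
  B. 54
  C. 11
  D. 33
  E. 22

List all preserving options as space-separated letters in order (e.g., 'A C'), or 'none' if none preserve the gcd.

Old gcd = 2; gcd of others (without N[3]) = 2
New gcd for candidate v: gcd(2, v). Preserves old gcd iff gcd(2, v) = 2.
  Option A: v=43, gcd(2,43)=1 -> changes
  Option B: v=54, gcd(2,54)=2 -> preserves
  Option C: v=11, gcd(2,11)=1 -> changes
  Option D: v=33, gcd(2,33)=1 -> changes
  Option E: v=22, gcd(2,22)=2 -> preserves

Answer: B E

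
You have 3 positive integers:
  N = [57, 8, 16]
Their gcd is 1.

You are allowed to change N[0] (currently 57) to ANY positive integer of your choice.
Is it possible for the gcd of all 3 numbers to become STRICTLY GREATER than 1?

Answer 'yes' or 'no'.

Answer: yes

Derivation:
Current gcd = 1
gcd of all OTHER numbers (without N[0]=57): gcd([8, 16]) = 8
The new gcd after any change is gcd(8, new_value).
This can be at most 8.
Since 8 > old gcd 1, the gcd CAN increase (e.g., set N[0] = 8).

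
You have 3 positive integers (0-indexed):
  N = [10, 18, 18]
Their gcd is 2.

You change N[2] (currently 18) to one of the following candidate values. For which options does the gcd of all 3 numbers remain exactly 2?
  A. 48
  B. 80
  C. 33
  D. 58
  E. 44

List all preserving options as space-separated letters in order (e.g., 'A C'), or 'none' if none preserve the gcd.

Old gcd = 2; gcd of others (without N[2]) = 2
New gcd for candidate v: gcd(2, v). Preserves old gcd iff gcd(2, v) = 2.
  Option A: v=48, gcd(2,48)=2 -> preserves
  Option B: v=80, gcd(2,80)=2 -> preserves
  Option C: v=33, gcd(2,33)=1 -> changes
  Option D: v=58, gcd(2,58)=2 -> preserves
  Option E: v=44, gcd(2,44)=2 -> preserves

Answer: A B D E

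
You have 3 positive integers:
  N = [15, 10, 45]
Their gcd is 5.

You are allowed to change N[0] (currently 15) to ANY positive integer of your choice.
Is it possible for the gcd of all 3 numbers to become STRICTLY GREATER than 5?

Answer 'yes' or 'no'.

Answer: no

Derivation:
Current gcd = 5
gcd of all OTHER numbers (without N[0]=15): gcd([10, 45]) = 5
The new gcd after any change is gcd(5, new_value).
This can be at most 5.
Since 5 = old gcd 5, the gcd can only stay the same or decrease.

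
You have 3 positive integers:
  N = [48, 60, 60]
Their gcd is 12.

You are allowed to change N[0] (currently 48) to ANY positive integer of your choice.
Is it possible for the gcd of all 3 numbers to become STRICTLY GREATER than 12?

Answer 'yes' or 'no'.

Current gcd = 12
gcd of all OTHER numbers (without N[0]=48): gcd([60, 60]) = 60
The new gcd after any change is gcd(60, new_value).
This can be at most 60.
Since 60 > old gcd 12, the gcd CAN increase (e.g., set N[0] = 60).

Answer: yes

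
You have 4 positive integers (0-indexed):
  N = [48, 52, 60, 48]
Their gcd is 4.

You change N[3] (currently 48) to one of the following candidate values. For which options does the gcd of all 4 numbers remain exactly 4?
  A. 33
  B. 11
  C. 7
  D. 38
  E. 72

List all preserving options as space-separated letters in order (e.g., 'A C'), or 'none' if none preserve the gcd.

Answer: E

Derivation:
Old gcd = 4; gcd of others (without N[3]) = 4
New gcd for candidate v: gcd(4, v). Preserves old gcd iff gcd(4, v) = 4.
  Option A: v=33, gcd(4,33)=1 -> changes
  Option B: v=11, gcd(4,11)=1 -> changes
  Option C: v=7, gcd(4,7)=1 -> changes
  Option D: v=38, gcd(4,38)=2 -> changes
  Option E: v=72, gcd(4,72)=4 -> preserves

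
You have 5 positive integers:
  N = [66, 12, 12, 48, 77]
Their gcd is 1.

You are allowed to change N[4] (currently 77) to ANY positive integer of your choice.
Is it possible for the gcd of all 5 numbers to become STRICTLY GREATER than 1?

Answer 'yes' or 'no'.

Answer: yes

Derivation:
Current gcd = 1
gcd of all OTHER numbers (without N[4]=77): gcd([66, 12, 12, 48]) = 6
The new gcd after any change is gcd(6, new_value).
This can be at most 6.
Since 6 > old gcd 1, the gcd CAN increase (e.g., set N[4] = 6).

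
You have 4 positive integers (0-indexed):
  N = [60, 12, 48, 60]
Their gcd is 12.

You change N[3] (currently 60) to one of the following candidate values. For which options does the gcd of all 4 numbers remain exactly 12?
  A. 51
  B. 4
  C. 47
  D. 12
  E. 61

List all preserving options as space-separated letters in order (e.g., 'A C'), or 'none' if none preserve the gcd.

Answer: D

Derivation:
Old gcd = 12; gcd of others (without N[3]) = 12
New gcd for candidate v: gcd(12, v). Preserves old gcd iff gcd(12, v) = 12.
  Option A: v=51, gcd(12,51)=3 -> changes
  Option B: v=4, gcd(12,4)=4 -> changes
  Option C: v=47, gcd(12,47)=1 -> changes
  Option D: v=12, gcd(12,12)=12 -> preserves
  Option E: v=61, gcd(12,61)=1 -> changes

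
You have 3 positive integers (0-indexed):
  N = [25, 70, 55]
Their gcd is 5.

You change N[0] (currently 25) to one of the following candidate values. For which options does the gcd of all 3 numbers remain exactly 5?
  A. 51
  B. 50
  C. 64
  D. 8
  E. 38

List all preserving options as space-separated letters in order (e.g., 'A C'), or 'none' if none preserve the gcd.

Answer: B

Derivation:
Old gcd = 5; gcd of others (without N[0]) = 5
New gcd for candidate v: gcd(5, v). Preserves old gcd iff gcd(5, v) = 5.
  Option A: v=51, gcd(5,51)=1 -> changes
  Option B: v=50, gcd(5,50)=5 -> preserves
  Option C: v=64, gcd(5,64)=1 -> changes
  Option D: v=8, gcd(5,8)=1 -> changes
  Option E: v=38, gcd(5,38)=1 -> changes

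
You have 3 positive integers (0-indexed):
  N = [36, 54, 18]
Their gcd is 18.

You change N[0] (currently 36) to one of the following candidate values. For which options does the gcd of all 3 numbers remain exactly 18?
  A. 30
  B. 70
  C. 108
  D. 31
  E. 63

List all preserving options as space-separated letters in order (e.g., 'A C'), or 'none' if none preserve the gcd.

Old gcd = 18; gcd of others (without N[0]) = 18
New gcd for candidate v: gcd(18, v). Preserves old gcd iff gcd(18, v) = 18.
  Option A: v=30, gcd(18,30)=6 -> changes
  Option B: v=70, gcd(18,70)=2 -> changes
  Option C: v=108, gcd(18,108)=18 -> preserves
  Option D: v=31, gcd(18,31)=1 -> changes
  Option E: v=63, gcd(18,63)=9 -> changes

Answer: C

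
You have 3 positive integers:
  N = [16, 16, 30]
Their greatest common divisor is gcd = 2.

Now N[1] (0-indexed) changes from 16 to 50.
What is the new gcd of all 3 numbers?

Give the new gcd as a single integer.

Answer: 2

Derivation:
Numbers: [16, 16, 30], gcd = 2
Change: index 1, 16 -> 50
gcd of the OTHER numbers (without index 1): gcd([16, 30]) = 2
New gcd = gcd(g_others, new_val) = gcd(2, 50) = 2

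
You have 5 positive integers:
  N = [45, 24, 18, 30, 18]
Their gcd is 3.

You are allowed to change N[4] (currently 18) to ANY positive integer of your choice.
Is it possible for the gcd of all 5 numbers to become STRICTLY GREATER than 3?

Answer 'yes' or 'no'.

Answer: no

Derivation:
Current gcd = 3
gcd of all OTHER numbers (without N[4]=18): gcd([45, 24, 18, 30]) = 3
The new gcd after any change is gcd(3, new_value).
This can be at most 3.
Since 3 = old gcd 3, the gcd can only stay the same or decrease.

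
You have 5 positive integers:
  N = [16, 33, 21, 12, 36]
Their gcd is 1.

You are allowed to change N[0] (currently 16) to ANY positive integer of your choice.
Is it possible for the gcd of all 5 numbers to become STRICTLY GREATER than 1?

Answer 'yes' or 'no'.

Answer: yes

Derivation:
Current gcd = 1
gcd of all OTHER numbers (without N[0]=16): gcd([33, 21, 12, 36]) = 3
The new gcd after any change is gcd(3, new_value).
This can be at most 3.
Since 3 > old gcd 1, the gcd CAN increase (e.g., set N[0] = 3).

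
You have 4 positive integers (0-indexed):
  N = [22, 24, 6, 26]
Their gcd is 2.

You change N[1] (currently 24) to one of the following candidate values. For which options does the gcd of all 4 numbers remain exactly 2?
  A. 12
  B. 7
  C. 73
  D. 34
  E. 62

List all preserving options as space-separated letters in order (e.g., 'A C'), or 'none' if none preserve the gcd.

Old gcd = 2; gcd of others (without N[1]) = 2
New gcd for candidate v: gcd(2, v). Preserves old gcd iff gcd(2, v) = 2.
  Option A: v=12, gcd(2,12)=2 -> preserves
  Option B: v=7, gcd(2,7)=1 -> changes
  Option C: v=73, gcd(2,73)=1 -> changes
  Option D: v=34, gcd(2,34)=2 -> preserves
  Option E: v=62, gcd(2,62)=2 -> preserves

Answer: A D E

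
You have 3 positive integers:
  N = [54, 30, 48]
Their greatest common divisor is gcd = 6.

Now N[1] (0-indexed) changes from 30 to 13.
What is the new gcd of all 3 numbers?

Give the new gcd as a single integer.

Answer: 1

Derivation:
Numbers: [54, 30, 48], gcd = 6
Change: index 1, 30 -> 13
gcd of the OTHER numbers (without index 1): gcd([54, 48]) = 6
New gcd = gcd(g_others, new_val) = gcd(6, 13) = 1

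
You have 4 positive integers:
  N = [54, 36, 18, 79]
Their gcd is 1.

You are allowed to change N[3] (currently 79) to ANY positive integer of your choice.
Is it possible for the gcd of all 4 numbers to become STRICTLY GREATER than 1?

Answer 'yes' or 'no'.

Answer: yes

Derivation:
Current gcd = 1
gcd of all OTHER numbers (without N[3]=79): gcd([54, 36, 18]) = 18
The new gcd after any change is gcd(18, new_value).
This can be at most 18.
Since 18 > old gcd 1, the gcd CAN increase (e.g., set N[3] = 18).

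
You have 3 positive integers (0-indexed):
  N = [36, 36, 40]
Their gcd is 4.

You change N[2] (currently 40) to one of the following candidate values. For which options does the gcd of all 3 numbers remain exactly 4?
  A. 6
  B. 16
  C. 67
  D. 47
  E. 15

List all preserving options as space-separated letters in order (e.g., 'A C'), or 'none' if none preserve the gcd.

Answer: B

Derivation:
Old gcd = 4; gcd of others (without N[2]) = 36
New gcd for candidate v: gcd(36, v). Preserves old gcd iff gcd(36, v) = 4.
  Option A: v=6, gcd(36,6)=6 -> changes
  Option B: v=16, gcd(36,16)=4 -> preserves
  Option C: v=67, gcd(36,67)=1 -> changes
  Option D: v=47, gcd(36,47)=1 -> changes
  Option E: v=15, gcd(36,15)=3 -> changes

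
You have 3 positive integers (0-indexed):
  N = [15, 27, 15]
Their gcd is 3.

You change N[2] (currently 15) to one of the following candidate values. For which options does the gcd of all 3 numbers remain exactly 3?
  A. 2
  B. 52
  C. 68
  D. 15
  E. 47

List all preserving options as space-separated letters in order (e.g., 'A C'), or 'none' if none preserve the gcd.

Answer: D

Derivation:
Old gcd = 3; gcd of others (without N[2]) = 3
New gcd for candidate v: gcd(3, v). Preserves old gcd iff gcd(3, v) = 3.
  Option A: v=2, gcd(3,2)=1 -> changes
  Option B: v=52, gcd(3,52)=1 -> changes
  Option C: v=68, gcd(3,68)=1 -> changes
  Option D: v=15, gcd(3,15)=3 -> preserves
  Option E: v=47, gcd(3,47)=1 -> changes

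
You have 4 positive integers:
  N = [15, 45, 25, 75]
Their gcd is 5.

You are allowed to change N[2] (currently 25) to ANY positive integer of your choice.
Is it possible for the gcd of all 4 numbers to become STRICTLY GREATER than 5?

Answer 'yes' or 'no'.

Answer: yes

Derivation:
Current gcd = 5
gcd of all OTHER numbers (without N[2]=25): gcd([15, 45, 75]) = 15
The new gcd after any change is gcd(15, new_value).
This can be at most 15.
Since 15 > old gcd 5, the gcd CAN increase (e.g., set N[2] = 15).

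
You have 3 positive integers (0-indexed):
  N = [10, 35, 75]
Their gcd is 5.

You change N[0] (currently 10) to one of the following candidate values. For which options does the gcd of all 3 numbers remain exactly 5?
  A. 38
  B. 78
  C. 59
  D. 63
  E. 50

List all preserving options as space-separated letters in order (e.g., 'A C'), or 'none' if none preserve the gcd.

Answer: E

Derivation:
Old gcd = 5; gcd of others (without N[0]) = 5
New gcd for candidate v: gcd(5, v). Preserves old gcd iff gcd(5, v) = 5.
  Option A: v=38, gcd(5,38)=1 -> changes
  Option B: v=78, gcd(5,78)=1 -> changes
  Option C: v=59, gcd(5,59)=1 -> changes
  Option D: v=63, gcd(5,63)=1 -> changes
  Option E: v=50, gcd(5,50)=5 -> preserves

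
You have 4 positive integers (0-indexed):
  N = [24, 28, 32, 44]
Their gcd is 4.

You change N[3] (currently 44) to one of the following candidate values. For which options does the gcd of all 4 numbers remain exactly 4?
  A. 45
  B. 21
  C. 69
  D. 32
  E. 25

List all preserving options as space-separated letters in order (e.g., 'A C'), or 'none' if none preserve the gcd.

Old gcd = 4; gcd of others (without N[3]) = 4
New gcd for candidate v: gcd(4, v). Preserves old gcd iff gcd(4, v) = 4.
  Option A: v=45, gcd(4,45)=1 -> changes
  Option B: v=21, gcd(4,21)=1 -> changes
  Option C: v=69, gcd(4,69)=1 -> changes
  Option D: v=32, gcd(4,32)=4 -> preserves
  Option E: v=25, gcd(4,25)=1 -> changes

Answer: D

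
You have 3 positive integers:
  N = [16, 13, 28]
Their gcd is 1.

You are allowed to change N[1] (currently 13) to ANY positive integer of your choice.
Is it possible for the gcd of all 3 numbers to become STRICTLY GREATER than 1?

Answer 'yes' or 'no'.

Current gcd = 1
gcd of all OTHER numbers (without N[1]=13): gcd([16, 28]) = 4
The new gcd after any change is gcd(4, new_value).
This can be at most 4.
Since 4 > old gcd 1, the gcd CAN increase (e.g., set N[1] = 4).

Answer: yes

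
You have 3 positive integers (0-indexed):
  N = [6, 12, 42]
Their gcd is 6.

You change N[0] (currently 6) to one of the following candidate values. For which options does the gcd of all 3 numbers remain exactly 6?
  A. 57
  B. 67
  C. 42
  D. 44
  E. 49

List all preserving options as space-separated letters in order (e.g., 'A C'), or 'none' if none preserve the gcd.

Answer: C

Derivation:
Old gcd = 6; gcd of others (without N[0]) = 6
New gcd for candidate v: gcd(6, v). Preserves old gcd iff gcd(6, v) = 6.
  Option A: v=57, gcd(6,57)=3 -> changes
  Option B: v=67, gcd(6,67)=1 -> changes
  Option C: v=42, gcd(6,42)=6 -> preserves
  Option D: v=44, gcd(6,44)=2 -> changes
  Option E: v=49, gcd(6,49)=1 -> changes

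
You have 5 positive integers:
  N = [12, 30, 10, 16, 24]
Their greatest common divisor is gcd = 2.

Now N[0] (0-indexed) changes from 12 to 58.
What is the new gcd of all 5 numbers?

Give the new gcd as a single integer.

Numbers: [12, 30, 10, 16, 24], gcd = 2
Change: index 0, 12 -> 58
gcd of the OTHER numbers (without index 0): gcd([30, 10, 16, 24]) = 2
New gcd = gcd(g_others, new_val) = gcd(2, 58) = 2

Answer: 2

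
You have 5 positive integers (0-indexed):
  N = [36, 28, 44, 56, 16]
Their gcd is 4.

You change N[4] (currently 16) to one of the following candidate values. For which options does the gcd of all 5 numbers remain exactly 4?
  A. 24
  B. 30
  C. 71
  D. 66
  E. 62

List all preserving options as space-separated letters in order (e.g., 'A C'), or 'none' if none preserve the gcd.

Old gcd = 4; gcd of others (without N[4]) = 4
New gcd for candidate v: gcd(4, v). Preserves old gcd iff gcd(4, v) = 4.
  Option A: v=24, gcd(4,24)=4 -> preserves
  Option B: v=30, gcd(4,30)=2 -> changes
  Option C: v=71, gcd(4,71)=1 -> changes
  Option D: v=66, gcd(4,66)=2 -> changes
  Option E: v=62, gcd(4,62)=2 -> changes

Answer: A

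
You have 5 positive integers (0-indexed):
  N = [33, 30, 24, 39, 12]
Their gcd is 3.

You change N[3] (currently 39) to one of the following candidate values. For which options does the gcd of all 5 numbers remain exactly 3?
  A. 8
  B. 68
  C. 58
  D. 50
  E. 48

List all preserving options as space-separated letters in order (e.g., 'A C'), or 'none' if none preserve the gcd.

Answer: E

Derivation:
Old gcd = 3; gcd of others (without N[3]) = 3
New gcd for candidate v: gcd(3, v). Preserves old gcd iff gcd(3, v) = 3.
  Option A: v=8, gcd(3,8)=1 -> changes
  Option B: v=68, gcd(3,68)=1 -> changes
  Option C: v=58, gcd(3,58)=1 -> changes
  Option D: v=50, gcd(3,50)=1 -> changes
  Option E: v=48, gcd(3,48)=3 -> preserves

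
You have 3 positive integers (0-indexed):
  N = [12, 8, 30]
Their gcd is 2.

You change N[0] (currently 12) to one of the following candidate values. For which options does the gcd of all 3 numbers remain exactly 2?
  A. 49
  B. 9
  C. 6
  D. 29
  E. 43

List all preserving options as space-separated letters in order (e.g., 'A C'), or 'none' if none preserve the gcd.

Old gcd = 2; gcd of others (without N[0]) = 2
New gcd for candidate v: gcd(2, v). Preserves old gcd iff gcd(2, v) = 2.
  Option A: v=49, gcd(2,49)=1 -> changes
  Option B: v=9, gcd(2,9)=1 -> changes
  Option C: v=6, gcd(2,6)=2 -> preserves
  Option D: v=29, gcd(2,29)=1 -> changes
  Option E: v=43, gcd(2,43)=1 -> changes

Answer: C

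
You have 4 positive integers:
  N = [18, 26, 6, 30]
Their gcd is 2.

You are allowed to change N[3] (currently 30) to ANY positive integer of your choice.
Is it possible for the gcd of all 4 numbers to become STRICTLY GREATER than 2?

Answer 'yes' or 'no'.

Answer: no

Derivation:
Current gcd = 2
gcd of all OTHER numbers (without N[3]=30): gcd([18, 26, 6]) = 2
The new gcd after any change is gcd(2, new_value).
This can be at most 2.
Since 2 = old gcd 2, the gcd can only stay the same or decrease.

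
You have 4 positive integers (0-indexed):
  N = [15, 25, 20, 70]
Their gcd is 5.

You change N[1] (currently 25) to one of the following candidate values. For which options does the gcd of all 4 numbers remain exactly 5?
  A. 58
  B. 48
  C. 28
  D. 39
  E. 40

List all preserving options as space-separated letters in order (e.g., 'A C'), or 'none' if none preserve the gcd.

Old gcd = 5; gcd of others (without N[1]) = 5
New gcd for candidate v: gcd(5, v). Preserves old gcd iff gcd(5, v) = 5.
  Option A: v=58, gcd(5,58)=1 -> changes
  Option B: v=48, gcd(5,48)=1 -> changes
  Option C: v=28, gcd(5,28)=1 -> changes
  Option D: v=39, gcd(5,39)=1 -> changes
  Option E: v=40, gcd(5,40)=5 -> preserves

Answer: E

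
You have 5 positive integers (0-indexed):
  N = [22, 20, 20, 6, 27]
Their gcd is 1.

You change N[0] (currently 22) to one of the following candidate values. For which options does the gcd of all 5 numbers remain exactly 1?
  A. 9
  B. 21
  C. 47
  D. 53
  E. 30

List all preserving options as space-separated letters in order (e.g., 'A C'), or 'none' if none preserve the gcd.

Answer: A B C D E

Derivation:
Old gcd = 1; gcd of others (without N[0]) = 1
New gcd for candidate v: gcd(1, v). Preserves old gcd iff gcd(1, v) = 1.
  Option A: v=9, gcd(1,9)=1 -> preserves
  Option B: v=21, gcd(1,21)=1 -> preserves
  Option C: v=47, gcd(1,47)=1 -> preserves
  Option D: v=53, gcd(1,53)=1 -> preserves
  Option E: v=30, gcd(1,30)=1 -> preserves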